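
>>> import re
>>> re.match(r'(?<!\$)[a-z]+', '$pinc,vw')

None

A negative assertion filters positions out without eating any characters.
`re.match` only tries the pattern at the start of the string.
Here position 0 doesn't satisfy it, so the call returns None.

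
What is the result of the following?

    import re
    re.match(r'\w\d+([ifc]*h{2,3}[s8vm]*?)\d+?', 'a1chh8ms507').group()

`re.match` won't scan ahead — the pattern has to work from the very first character.
The match spans [0:6] → 'a1chh8'.

'a1chh8'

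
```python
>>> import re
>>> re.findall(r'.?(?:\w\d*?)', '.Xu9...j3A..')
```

Pattern: optionally any character; then a word character, then zero or more of a digit (lazy) (non-capturing group).
Matches: at [0:2] → '.X'; at [2:4] → 'u9'; at [6:8] → '.j'; at [8:10] → '3A'.
`findall` yields the raw match text (4 of them) because the pattern has no groups.

['.X', 'u9', '.j', '3A']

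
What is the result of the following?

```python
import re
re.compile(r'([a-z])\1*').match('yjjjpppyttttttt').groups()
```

The match spans [0:1] → 'y'.
Captured: group 1 = 'y'.

('y',)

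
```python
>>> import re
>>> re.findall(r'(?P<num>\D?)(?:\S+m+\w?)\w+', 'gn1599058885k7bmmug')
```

`findall` collects group 1 from the one match (1 total).

['g']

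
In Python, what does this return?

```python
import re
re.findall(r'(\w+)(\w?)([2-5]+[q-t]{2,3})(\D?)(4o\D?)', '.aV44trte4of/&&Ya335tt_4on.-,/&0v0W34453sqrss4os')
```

Pattern: one or more of a word character (captured); then optionally a word character (captured); then one or more of a character in [2-5], then 2 to 3 of a character in [q-t] (captured); then optionally a non-digit (captured); then the literal '4o', then optionally a non-digit (captured).
Walking the string: at [1:12] match 'aV44trte4of', groups = ('aV4', '', '4trt', 'e', '4of'); at [15:26] match 'Ya335tt_4on', groups = ('Ya33', '', '5tt', '_', '4on').
5 groups means each result is a tuple of 5 captured strings — 2 here.

[('aV4', '', '4trt', 'e', '4of'), ('Ya33', '', '5tt', '_', '4on')]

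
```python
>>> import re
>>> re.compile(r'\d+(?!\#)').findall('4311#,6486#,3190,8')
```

['431', '648', '3190', '8']

The negative lookaround is zero-width — it rules out positions where the adjacent text would match, without consuming anything.
Matches: at [0:3] → '431'; at [6:9] → '648'; at [12:16] → '3190'; at [17:18] → '8'.
With no groups in the pattern, `findall` gives back each whole match — 4 here.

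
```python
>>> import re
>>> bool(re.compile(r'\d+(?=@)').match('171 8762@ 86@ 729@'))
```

False

The positive lookaround only admits positions where the adjacent text matches; those characters stay outside the span.
`re.match` only tries the pattern at the start of the string.
Here the pattern fails at index 0, so the call returns None, and `bool(None)` is False.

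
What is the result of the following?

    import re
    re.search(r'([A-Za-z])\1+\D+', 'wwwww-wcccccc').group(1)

'w'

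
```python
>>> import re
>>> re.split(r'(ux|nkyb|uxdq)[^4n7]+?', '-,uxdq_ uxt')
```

Alternation isn't longest-match — the leftmost alternative that fits at this position is chosen.
Because the pattern has a capturing group, `split` also inserts each captured text between the pieces.

['-,', 'ux', 'q_ ', 'ux', '']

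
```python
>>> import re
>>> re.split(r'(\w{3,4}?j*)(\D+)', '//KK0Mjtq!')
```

['//', 'KK0', 'Mjtq!', '']

Lazy quantifiers expand one character at a time until the remainder of the pattern can match.
With a capturing group present, the delimiter's captured portion is kept in the result list.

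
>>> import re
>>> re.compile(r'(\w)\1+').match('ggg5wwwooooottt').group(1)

'g'

`\1` has to match the exact text group 1 already captured.
With `match`, the pattern is implicitly anchored at the beginning.
The match spans [0:3] → 'ggg'.
Captured: group 1 = 'g'.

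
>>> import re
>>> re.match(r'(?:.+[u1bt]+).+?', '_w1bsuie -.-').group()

'_w1bsui'

Pattern: one or more of any character, then one or more of one of [u1bt] (non-capturing group); then one or more of any character (lazy).
Lazy quantifiers expand one character at a time until the remainder of the pattern can match.
`re.match` won't scan ahead — the pattern has to work from the very first character.
The match spans [0:7] → '_w1bsui'.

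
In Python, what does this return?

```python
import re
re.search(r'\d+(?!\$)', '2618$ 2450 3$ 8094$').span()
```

`(?!…)`/`(?<!…)` only lets a position through if the neighbouring text does NOT match; no characters are consumed.
The match spans [0:3] → '261'.

(0, 3)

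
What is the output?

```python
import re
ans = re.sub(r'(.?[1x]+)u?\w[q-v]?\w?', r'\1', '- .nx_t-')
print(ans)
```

This matches optionally any character, then one or more of one of [1x] (captured); then optionally a literal 'u', then a word character; then optionally a character in [q-v], then optionally a word character.
Each match is replaced using the text its own group 1 captured.

- .nx-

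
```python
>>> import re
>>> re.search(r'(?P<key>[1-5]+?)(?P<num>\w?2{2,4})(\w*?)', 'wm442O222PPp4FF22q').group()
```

'442O222'

The pattern matches one or more of a character in [1-5] (lazy) (captured as 'key'); then optionally a word character, then 2 to 4 of the literal '2' (captured as 'num'); then zero or more of a word character (lazy) (captured).
A `+?`/`*?`/`{m,n}?` starts at its minimum and grows only as far as needed for what follows to match.
`re.search` tries every starting position until one works.
The match spans [2:9] → '442O222'.
Captured: group 1 = '442', group 2 = 'O222', group 3 = ''.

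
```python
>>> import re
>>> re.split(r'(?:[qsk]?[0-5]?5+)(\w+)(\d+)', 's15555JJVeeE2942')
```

['', 'JJVeeE294', '2', '']

Pattern: optionally one of [qsk], then optionally a character in [0-5], then one or more of the literal '5' (non-capturing group); then one or more of a word character (captured); then one or more of a digit (captured).
Matches to split on: at [0:16] → 's15555JJVeeE2942'.
Because the pattern has a capturing group, `split` also inserts each captured text between the pieces.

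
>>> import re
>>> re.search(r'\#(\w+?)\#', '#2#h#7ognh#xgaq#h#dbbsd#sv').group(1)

'2'

`re.search` scans for the first position where the pattern succeeds.
The match spans [0:3] → '#2#'.
Captured: group 1 = '2'.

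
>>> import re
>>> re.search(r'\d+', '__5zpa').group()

'5'

The match spans [2:3] → '5'.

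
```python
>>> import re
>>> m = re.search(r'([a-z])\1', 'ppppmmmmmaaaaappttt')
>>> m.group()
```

'pp'

`\1` is not a pattern — it's the concrete string captured by group 1, re-applied verbatim.
The match spans [0:2] → 'pp'.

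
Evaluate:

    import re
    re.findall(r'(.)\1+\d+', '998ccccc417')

The backreference `\1` re-matches whatever the first group consumed, character for character.
Walking the string: at [0:3] match '998', group 1 = '9'; at [3:11] match 'ccccc417', group 1 = 'c'.
`findall` collects group 1 from each match (2 total).

['9', 'c']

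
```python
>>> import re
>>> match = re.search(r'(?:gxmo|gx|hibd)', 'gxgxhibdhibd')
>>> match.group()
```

'gx'

The match spans [0:2] → 'gx'.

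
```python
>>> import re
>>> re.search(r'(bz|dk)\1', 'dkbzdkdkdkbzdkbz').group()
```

After group 1 captures some text, `\1` only succeeds where that same text appears again.
The match spans [4:8] → 'dkdk'.

'dkdk'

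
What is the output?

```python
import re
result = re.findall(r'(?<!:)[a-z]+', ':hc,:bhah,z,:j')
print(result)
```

['c', 'hah', 'z']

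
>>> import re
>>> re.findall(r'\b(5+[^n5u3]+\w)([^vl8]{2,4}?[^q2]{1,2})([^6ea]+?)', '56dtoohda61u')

Pattern: a word boundary (`\b`, zero-width); then one or more of a literal '5', then one or more of any character except [n5u3], then a word character (captured); then 2 to 4 of any character except [vl8] (lazy), then 1 to 2 of any character except [q2] (captured); then one or more of any character except [6ea] (lazy) (captured).
Matches: at [0:12] match '56dtoohda61u', groups = ('56dtoohd', 'a61', 'u').
`findall` packs the 3 group values into a tuple for every match.

[('56dtoohd', 'a61', 'u')]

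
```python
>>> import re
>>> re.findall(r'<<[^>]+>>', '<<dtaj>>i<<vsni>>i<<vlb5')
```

['<<dtaj>>', '<<vsni>>']

Scanning left to right: at [0:8] → '<<dtaj>>'; at [9:17] → '<<vsni>>'.
No capturing groups, so `findall` returns the 2 full match strings.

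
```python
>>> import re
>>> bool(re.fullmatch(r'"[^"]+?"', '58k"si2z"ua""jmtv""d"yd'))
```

For `fullmatch`, every character of the input must be accounted for by the pattern.
Here the pattern can't cover the whole string, so the call returns None, and `bool(None)` is False.

False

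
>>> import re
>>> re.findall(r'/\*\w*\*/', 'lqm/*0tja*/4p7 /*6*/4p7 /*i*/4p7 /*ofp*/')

No capturing groups, so `findall` returns the 4 full match strings.

['/*0tja*/', '/*6*/', '/*i*/', '/*ofp*/']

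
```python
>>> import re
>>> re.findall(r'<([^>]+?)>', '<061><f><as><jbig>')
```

['061', 'f', 'as', 'jbig']

Matches: at [0:5] match '<061>', group 1 = '061'; at [5:8] match '<f>', group 1 = 'f'; at [8:12] match '<as>', group 1 = 'as'; at [12:18] match '<jbig>', group 1 = 'jbig'.
With a single group, `findall` returns only what that group captured — 4 items.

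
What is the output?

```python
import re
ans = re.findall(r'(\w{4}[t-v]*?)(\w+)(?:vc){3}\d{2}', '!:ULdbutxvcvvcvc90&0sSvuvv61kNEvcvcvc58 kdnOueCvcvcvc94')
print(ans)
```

[('0sSv', 'uvv61kNE'), ('kdnO', 'ueC')]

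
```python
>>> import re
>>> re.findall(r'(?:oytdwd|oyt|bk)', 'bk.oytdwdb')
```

Branches in `(...|...)` are attempted left-to-right; the first branch that allows the whole pattern to succeed is taken.
Walking the string: at [0:2] → 'bk'; at [3:9] → 'oytdwd'.
Since nothing is captured, `findall` lists the 2 matched substrings directly.

['bk', 'oytdwd']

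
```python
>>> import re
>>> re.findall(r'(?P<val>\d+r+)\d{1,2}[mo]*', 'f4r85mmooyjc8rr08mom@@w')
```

This matches one or more of a digit, then one or more of a literal 'r' (captured as 'val'); then 1 to 2 of a digit; then zero or more of one of [mo].
With a single group, `findall` returns only what that group captured — 2 items.

['4r', '8rr']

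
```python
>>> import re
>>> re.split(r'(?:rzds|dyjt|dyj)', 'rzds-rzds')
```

`split` removes every match and returns the 3 fragments in between.

['', '-', '']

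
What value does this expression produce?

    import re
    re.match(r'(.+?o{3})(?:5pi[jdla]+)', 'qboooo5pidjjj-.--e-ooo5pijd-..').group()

`match` is anchored at position 0; if the pattern doesn't fit there, it returns None.
The match spans [0:13] → 'qboooo5pidjjj'.

'qboooo5pidjjj'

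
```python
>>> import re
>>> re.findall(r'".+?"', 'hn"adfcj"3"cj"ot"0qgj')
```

A non-greedy quantifier consumes as few characters as it can — just enough that the remainder of the pattern still matches from where it stops; whatever follows it matches normally.
Scanning left to right: at [2:9] → '"adfcj"'; at [10:14] → '"cj"'.
No capturing groups, so `findall` returns the 2 full match strings.

['"adfcj"', '"cj"']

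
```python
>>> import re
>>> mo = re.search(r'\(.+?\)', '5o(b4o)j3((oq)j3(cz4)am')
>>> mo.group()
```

Lazy quantifiers expand one character at a time until the remainder of the pattern can match.
`re.search` scans for the first position where the pattern succeeds.
The match spans [2:7] → '(b4o)'.

'(b4o)'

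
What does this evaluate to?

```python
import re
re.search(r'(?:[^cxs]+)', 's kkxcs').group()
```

The pattern matches one or more of any character except [cxs] (non-capturing group).
`search` walks the string left to right and returns the first match it finds.
The match spans [1:4] → ' kk'.

' kk'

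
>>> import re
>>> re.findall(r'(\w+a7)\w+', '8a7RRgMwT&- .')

['8a7']

This matches one or more of a word character, then the literal 'a7' (captured); then one or more of a word character.
Walking the string: at [0:9] match '8a7RRgMwT', group 1 = '8a7'.
One capturing group, so `findall` returns just the captured substring from the one match — 1 in all.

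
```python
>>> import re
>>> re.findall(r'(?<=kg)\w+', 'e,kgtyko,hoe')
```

['tyko']

Because the assertion is zero-width, the text it checks is not consumed and won't appear in the result.
`findall` yields the raw match text (1 of them) because the pattern has no groups.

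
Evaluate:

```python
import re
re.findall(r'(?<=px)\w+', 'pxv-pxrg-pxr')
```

Lookahead/lookbehind check context without consuming it, so the matched span excludes the asserted characters.
Matches: at [2:3] → 'v'; at [6:8] → 'rg'; at [11:12] → 'r'.
Since nothing is captured, `findall` lists the 3 matched substrings directly.

['v', 'rg', 'r']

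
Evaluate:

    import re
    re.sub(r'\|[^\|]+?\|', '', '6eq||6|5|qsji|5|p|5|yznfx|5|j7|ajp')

Matches: at [4:7] → '|6|'; at [8:14] → '|qsji|'; at [15:18] → '|p|'; at [19:26] → '|yznfx|'; at [27:31] → '|j7|'.
`sub` substitutes '' at each match site.

'6eq|5555ajp'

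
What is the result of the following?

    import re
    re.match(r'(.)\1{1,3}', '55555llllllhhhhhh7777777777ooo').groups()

('5',)

The match spans [0:4] → '5555'.
Captured: group 1 = '5'.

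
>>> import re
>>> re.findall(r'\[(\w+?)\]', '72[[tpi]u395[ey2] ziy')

['tpi', 'ey2']

One capturing group, so `findall` returns just the captured substring from each match — 2 in all.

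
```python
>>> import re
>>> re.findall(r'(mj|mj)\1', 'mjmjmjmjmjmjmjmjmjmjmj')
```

['mj', 'mj', 'mj', 'mj', 'mj']

After group 1 captures some text, `\1` only succeeds where that same text appears again.
Matches: at [0:4] match 'mjmj', group 1 = 'mj'; at [4:8] match 'mjmj', group 1 = 'mj'; at [8:12] match 'mjmj', group 1 = 'mj'; at [12:16] match 'mjmj', group 1 = 'mj'; at [16:20] match 'mjmj', group 1 = 'mj'.
One capturing group, so `findall` returns just the captured substring from each match — 5 in all.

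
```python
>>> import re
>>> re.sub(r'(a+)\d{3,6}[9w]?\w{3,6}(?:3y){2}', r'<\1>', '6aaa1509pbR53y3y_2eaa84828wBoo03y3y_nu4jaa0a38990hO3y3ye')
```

The pattern matches one or more of a literal 'a' (captured); then 3 to 6 of a digit, then optionally one of [9w]; then 3 to 6 of a word character, then the literal '3y' repeated 2 times.
Matches: at [1:16] → 'aaa1509pbR53y3y'; at [19:35] → 'aa84828wBoo03y3y'; at [43:55] → 'a38990hO3y3y'.
Each match is replaced using the text its own group 1 captured.

'6<aaa>_2e<aa>_nu4jaa0<a>e'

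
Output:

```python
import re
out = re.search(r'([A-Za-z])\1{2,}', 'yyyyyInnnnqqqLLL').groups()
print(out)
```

A backreference is literal: `\1` must see the identical characters the first group matched.
Unlike `match`, `search` isn't anchored — it looks for the pattern anywhere in the string.
The match spans [0:5] → 'yyyyy'.
Captured: group 1 = 'y'.

('y',)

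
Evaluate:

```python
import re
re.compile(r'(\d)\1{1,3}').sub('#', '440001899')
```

'##18#'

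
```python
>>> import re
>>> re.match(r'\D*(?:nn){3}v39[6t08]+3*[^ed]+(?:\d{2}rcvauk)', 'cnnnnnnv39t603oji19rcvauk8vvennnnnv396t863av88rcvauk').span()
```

(0, 25)

This matches zero or more of a non-digit, then the literal 'nn' repeated 3 times, then the literal 'v39'; then one or more of one of [6t08], then zero or more of the literal '3'; then one or more of any character except [ed]; then exactly 2 of a digit, then the literal 'rcv', then the literal 'auk' (non-capturing group).
`match` is anchored at position 0; if the pattern doesn't fit there, it returns None.
The match spans [0:25] → 'cnnnnnnv39t603oji19rcvauk'.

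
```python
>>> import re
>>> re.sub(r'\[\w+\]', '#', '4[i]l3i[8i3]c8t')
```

'4#l3i#c8t'

Matches: at [1:4] → '[i]'; at [7:12] → '[8i3]'.
Each match is replaced by '#'.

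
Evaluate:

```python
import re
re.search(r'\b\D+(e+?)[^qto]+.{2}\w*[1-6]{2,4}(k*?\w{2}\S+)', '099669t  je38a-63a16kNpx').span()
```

(7, 24)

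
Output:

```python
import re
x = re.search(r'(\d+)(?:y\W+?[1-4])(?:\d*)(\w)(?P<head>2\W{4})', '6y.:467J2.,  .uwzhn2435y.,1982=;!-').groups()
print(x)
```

The pattern matches one or more of a digit (captured); then the literal 'y', then one or more of a non-word character (lazy), then a character in [1-4] (non-capturing group); then zero or more of a digit (non-capturing group); then a word character (captured); then the literal '2', then exactly 4 of a non-word character (captured as 'head').
`re.search` tries every starting position until one works.
The match spans [0:13] → '6y.:467J2.,  '.
Captured: group 1 = '6', group 2 = 'J', group 3 = '2.,  '.

('6', 'J', '2.,  ')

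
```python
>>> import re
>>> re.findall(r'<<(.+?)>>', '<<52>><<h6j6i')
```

Walking the string: at [0:6] match '<<52>>', group 1 = '52'.
Because there's exactly one group, `findall` drops the full match and keeps group 1 from the one hit.

['52']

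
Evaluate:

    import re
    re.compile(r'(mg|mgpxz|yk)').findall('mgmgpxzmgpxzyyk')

['mg', 'mg', 'mg', 'yk']

Alternation isn't longest-match — the leftmost alternative that fits at this position is chosen.
Matches: at [0:2] match 'mg', group 1 = 'mg'; at [2:4] match 'mg', group 1 = 'mg'; at [7:9] match 'mg', group 1 = 'mg'; at [13:15] match 'yk', group 1 = 'yk'.
Because there's exactly one group, `findall` drops the full match and keeps group 1 from each hit.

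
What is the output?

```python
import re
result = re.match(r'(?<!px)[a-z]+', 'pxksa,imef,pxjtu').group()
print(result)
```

pxksa

Because the assertion is negative and zero-width, positions next to the forbidden text are skipped.
`match` is anchored at position 0; if the pattern doesn't fit there, it returns None.
The match spans [0:5] → 'pxksa'.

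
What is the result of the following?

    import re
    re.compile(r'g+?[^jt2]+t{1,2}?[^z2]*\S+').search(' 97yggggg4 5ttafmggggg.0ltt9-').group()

'ggggg4 5ttafmggggg.0ltt9-'

This matches one or more of a literal 'g' (lazy), then one or more of any character except [jt2]; then 1 to 2 of the literal 't' (lazy), then zero or more of any character except [z2], then one or more of a non-whitespace character.
`re.search` tries every starting position until one works.
The match spans [4:29] → 'ggggg4 5ttafmggggg.0ltt9-'.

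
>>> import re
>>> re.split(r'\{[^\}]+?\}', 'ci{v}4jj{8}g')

['ci', '4jj', 'g']

`split` removes every match and returns the 3 fragments in between.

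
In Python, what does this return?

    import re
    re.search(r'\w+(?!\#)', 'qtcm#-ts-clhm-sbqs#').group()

The negative lookaround is zero-width — it rules out positions where the adjacent text would match, without consuming anything.
Unlike `match`, `search` isn't anchored — it looks for the pattern anywhere in the string.
The match spans [0:3] → 'qtc'.

'qtc'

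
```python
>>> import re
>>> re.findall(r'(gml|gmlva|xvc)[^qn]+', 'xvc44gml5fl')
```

['xvc']

Matches: at [0:11] match 'xvc44gml5fl', group 1 = 'xvc'.
One capturing group, so `findall` returns just the captured substring from the one match — 1 in all.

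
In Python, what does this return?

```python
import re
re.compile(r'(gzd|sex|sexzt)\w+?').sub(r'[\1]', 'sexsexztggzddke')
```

Matches: at [0:4] → 'sexs'; at [9:13] → 'gzdd'.
The replacement refers to a captured group, so each match is rewritten using its own captured text.

'[sex]exztg[gzd]ke'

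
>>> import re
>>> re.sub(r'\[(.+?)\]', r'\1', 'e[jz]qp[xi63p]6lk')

'ejzqpxi63p6lk'

With the lazy modifier that quantifier settles for the fewest repetitions that let the rest of the pattern succeed (the atoms after it are unaffected and can still be greedy).
Matches: at [1:5] → '[jz]'; at [7:14] → '[xi63p]'.
The replacement refers to a captured group, so each match is rewritten using its own captured text.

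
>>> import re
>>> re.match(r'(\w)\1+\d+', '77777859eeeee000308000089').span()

(0, 8)

After group 1 captures some text, `\1` only succeeds where that same text appears again.
`re.match` only tries the pattern at the start of the string.
The match spans [0:8] → '77777859'.
Captured: group 1 = '7'.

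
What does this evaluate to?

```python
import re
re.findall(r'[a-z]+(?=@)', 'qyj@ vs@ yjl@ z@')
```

The `(?=…)`/`(?<=…)` assertion just peeks at neighbouring text; it doesn't advance the match position.
Matches: at [0:3] → 'qyj'; at [5:7] → 'vs'; at [9:12] → 'yjl'; at [14:15] → 'z'.
`findall` yields the raw match text (4 of them) because the pattern has no groups.

['qyj', 'vs', 'yjl', 'z']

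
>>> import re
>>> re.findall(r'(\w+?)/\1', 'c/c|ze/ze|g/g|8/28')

`\1` is not a pattern — it's the concrete string captured by group 1, re-applied verbatim.
Matches: at [0:3] match 'c/c', group 1 = 'c'; at [4:9] match 'ze/ze', group 1 = 'ze'; at [10:13] match 'g/g', group 1 = 'g'.
`findall` collects group 1 from each match (3 total).

['c', 'ze', 'g']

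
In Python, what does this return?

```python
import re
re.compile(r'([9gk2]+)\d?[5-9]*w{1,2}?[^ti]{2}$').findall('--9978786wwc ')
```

The pattern matches one or more of one of [9gk2] (captured); then optionally a digit, then zero or more of a character in [5-9]; then 1 to 2 of the literal 'w' (lazy), then exactly 2 of any character except [ti]; then anchored at the end.
Scanning left to right: at [2:13] match '9978786wwc ', group 1 = '99'.
Because there's exactly one group, `findall` drops the full match and keeps group 1 from the one hit.

['99']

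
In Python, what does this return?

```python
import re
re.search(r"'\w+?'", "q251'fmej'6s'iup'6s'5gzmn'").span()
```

(4, 10)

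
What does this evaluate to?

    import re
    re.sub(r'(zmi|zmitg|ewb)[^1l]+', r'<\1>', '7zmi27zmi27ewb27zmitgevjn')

'7<zmi>'

Matches: at [1:25] → 'zmi27zmi27ewb27zmitgevjn'.
`\1` in the replacement pulls in group 1's text for each match.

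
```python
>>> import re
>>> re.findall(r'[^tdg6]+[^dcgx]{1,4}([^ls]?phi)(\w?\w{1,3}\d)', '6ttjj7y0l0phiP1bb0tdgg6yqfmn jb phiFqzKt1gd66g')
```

Pattern: one or more of any character except [tdg6], then 1 to 4 of any character except [dcgx]; then optionally any character except [ls], then the literal 'phi' (captured); then optionally a word character, then 1 to 3 of a word character, then a digit (captured).
Scanning left to right: at [3:18] match 'jj7y0l0phiP1bb0', groups = ('phi', 'P1bb0').
With 2 capturing groups, `findall` returns a 2-tuple per match.

[('phi', 'P1bb0')]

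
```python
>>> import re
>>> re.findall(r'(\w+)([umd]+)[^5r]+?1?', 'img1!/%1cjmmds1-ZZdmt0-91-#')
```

[('i', 'm'), ('1cjmm', 'd'), ('ZZd', 'm')]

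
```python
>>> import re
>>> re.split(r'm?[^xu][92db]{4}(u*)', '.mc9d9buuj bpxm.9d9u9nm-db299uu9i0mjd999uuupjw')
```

Pattern: optionally a literal 'm', then any character except [xu], then exactly 4 of one of [92db]; then zero or more of a literal 'u' (captured).
Matches to split on: at [1:9] → 'mc9d9buu'; at [22:28] → 'm-db29'; at [34:43] → 'mjd999uuu'.
`re.split` interleaves the captured-group text with the surrounding fragments.

['.', 'uu', 'j bpxm.9d9u9n', '', '9uu9i0', 'uuu', 'pjw']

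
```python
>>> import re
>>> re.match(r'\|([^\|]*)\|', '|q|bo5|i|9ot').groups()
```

`re.match` won't scan ahead — the pattern has to work from the very first character.
The match spans [0:3] → '|q|'.
Captured: group 1 = 'q'.

('q',)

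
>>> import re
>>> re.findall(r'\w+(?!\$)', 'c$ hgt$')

The negative lookaround is zero-width — it rules out positions where the adjacent text would match, without consuming anything.
Scanning left to right: at [3:5] → 'hg'.
`findall` yields the raw match text (1 of them) because the pattern has no groups.

['hg']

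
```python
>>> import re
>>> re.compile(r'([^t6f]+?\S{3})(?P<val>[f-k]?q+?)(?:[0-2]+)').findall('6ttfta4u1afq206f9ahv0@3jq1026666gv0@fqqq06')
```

[('a4u1a', 'fq'), ('9ahv0@3', 'jq'), ('gv0@', 'fqqq')]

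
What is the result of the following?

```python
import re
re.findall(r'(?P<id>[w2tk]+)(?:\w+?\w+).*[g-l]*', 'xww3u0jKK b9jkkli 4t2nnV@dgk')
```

['ww']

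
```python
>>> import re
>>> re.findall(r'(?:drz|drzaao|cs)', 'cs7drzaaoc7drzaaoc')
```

['cs', 'drz', 'drz']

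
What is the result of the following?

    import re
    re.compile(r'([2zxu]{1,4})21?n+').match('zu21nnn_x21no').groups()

('zu',)

The match spans [0:7] → 'zu21nnn'.
Captured: group 1 = 'zu'.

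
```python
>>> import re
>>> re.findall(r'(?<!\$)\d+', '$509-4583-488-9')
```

['09', '4583', '488', '9']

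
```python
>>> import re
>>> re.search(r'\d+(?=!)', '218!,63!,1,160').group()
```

'218'

The `(?=…)`/`(?<=…)` assertion just peeks at neighbouring text; it doesn't advance the match position.
The match spans [0:3] → '218'.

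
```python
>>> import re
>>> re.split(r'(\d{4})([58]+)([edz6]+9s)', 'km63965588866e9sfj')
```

Pattern: exactly 4 of a digit (captured); then one or more of one of [58] (captured); then one or more of one of [edz6], then the literal '9s' (captured).
Because the pattern has a capturing group, `split` also inserts each captured text between the pieces.

['km', '6396', '55888', '66e9s', 'fj']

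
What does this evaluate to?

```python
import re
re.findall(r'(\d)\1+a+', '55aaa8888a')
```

A backreference is literal: `\1` must see the identical characters the first group matched.
Scanning left to right: at [0:5] match '55aaa', group 1 = '5'; at [5:10] match '8888a', group 1 = '8'.
One capturing group, so `findall` returns just the captured substring from each match — 2 in all.

['5', '8']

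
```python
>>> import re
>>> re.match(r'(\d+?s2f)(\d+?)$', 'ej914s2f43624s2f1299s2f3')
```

`re.match` only tries the pattern at the start of the string.
Here position 0 doesn't satisfy it, so the call returns None.

None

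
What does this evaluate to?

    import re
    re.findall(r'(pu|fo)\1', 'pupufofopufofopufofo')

['pu', 'fo', 'fo', 'fo']

After group 1 captures some text, `\1` only succeeds where that same text appears again.
`findall` collects group 1 from each match (4 total).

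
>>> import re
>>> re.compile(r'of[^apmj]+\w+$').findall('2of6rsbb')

['of6rsbb']

The pattern matches the literal 'of', then one or more of any character except [apmj]; then one or more of a word character; then anchored at the end.
Matches: at [1:8] → 'of6rsbb'.
`findall` yields the raw match text (1 of them) because the pattern has no groups.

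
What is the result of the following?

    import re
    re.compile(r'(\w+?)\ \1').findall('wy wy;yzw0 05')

['wy', '0']

A backreference is literal: `\1` must see the identical characters the first group matched.
Walking the string: at [0:5] match 'wy wy', group 1 = 'wy'; at [9:12] match '0 0', group 1 = '0'.
With a single group, `findall` returns only what that group captured — 2 items.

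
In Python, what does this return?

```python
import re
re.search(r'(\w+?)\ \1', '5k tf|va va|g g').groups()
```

`\1` is not a pattern — it's the concrete string captured by group 1, re-applied verbatim.
`re.search` tries every starting position until one works.
The match spans [6:11] → 'va va'.
Captured: group 1 = 'va'.

('va',)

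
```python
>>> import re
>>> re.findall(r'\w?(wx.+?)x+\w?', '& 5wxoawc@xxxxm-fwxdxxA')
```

['wxoawc@', 'wxd']

The pattern matches optionally a word character; then the literal 'wx', then one or more of any character (lazy) (captured); then one or more of a literal 'x', then optionally a word character.
A non-greedy quantifier consumes as few characters as it can — just enough that the remainder of the pattern still matches from where it stops; whatever follows it matches normally.
Matches: at [2:15] match '5wxoawc@xxxxm', group 1 = 'wxoawc@'; at [16:23] match 'fwxdxxA', group 1 = 'wxd'.
With a single group, `findall` returns only what that group captured — 2 items.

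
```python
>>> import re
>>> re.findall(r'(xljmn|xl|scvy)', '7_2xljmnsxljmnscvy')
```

['xljmn', 'xljmn', 'scvy']

`|` is ordered: at each position the engine commits to the first alternative that works.
Matches: at [3:8] match 'xljmn', group 1 = 'xljmn'; at [9:14] match 'xljmn', group 1 = 'xljmn'; at [14:18] match 'scvy', group 1 = 'scvy'.
With a single group, `findall` returns only what that group captured — 3 items.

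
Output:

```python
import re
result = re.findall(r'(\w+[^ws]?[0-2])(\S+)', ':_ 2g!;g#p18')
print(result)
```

This matches one or more of a word character, then optionally any character except [ws], then a character in [0-2] (captured); then one or more of a non-whitespace character (captured).
`findall` packs the 2 group values into a tuple for every match.

[('_ 2', 'g!;g#p18')]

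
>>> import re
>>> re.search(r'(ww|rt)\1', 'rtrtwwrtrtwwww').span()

`\1` has to match the exact text group 1 already captured.
The match spans [0:4] → 'rtrt'.

(0, 4)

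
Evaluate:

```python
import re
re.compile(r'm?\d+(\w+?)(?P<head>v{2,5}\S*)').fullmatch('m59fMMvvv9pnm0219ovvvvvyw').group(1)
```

The match spans [0:25] → 'm59fMMvvv9pnm0219ovvvvvyw'.
Captured: group 1 = 'fMM', group 2 = 'vvv9pnm0219ovvvvvyw'.

'fMM'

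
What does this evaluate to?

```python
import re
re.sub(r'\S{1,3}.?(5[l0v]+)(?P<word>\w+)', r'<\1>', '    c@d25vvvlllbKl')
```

The pattern matches 1 to 3 of a non-whitespace character, then optionally any character; then a literal '5', then one or more of one of [l0v] (captured); then one or more of a word character (captured as 'word').
Matches: at [4:18] → 'c@d25vvvlllbKl'.
`\1` in the replacement pulls in group 1's text for each match.

'    <5vvvlll>'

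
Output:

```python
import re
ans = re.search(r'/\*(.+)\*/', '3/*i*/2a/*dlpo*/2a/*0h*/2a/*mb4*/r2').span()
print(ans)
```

(1, 33)

Unlike `match`, `search` isn't anchored — it looks for the pattern anywhere in the string.
The match spans [1:33] → '/*i*/2a/*dlpo*/2a/*0h*/2a/*mb4*/'.
Captured: group 1 = 'i*/2a/*dlpo*/2a/*0h*/2a/*mb4'.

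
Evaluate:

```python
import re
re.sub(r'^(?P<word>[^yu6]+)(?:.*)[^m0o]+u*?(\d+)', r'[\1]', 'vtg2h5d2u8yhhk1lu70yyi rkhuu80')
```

'[vtg2h5d2]'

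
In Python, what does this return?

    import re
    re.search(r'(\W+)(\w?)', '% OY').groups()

The match spans [0:3] → '% O'.
Captured: group 1 = '% ', group 2 = 'O'.

('% ', 'O')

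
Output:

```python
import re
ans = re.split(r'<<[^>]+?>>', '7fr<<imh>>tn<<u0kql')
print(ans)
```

['7fr', 'tn<<u0kql']

Matches to split on: at [3:10] → '<<imh>>'.
Splitting on the pattern gives 2 pieces.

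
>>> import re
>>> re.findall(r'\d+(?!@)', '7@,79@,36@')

['7', '3']

`(?!…)`/`(?<!…)` only lets a position through if the neighbouring text does NOT match; no characters are consumed.
Since nothing is captured, `findall` lists the 2 matched substrings directly.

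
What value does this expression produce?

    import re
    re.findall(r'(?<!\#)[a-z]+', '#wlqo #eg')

Because the assertion is negative and zero-width, positions next to the forbidden text are skipped.
`findall` yields the raw match text (2 of them) because the pattern has no groups.

['lqo', 'g']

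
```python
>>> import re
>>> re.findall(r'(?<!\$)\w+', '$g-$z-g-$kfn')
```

['g', 'fn']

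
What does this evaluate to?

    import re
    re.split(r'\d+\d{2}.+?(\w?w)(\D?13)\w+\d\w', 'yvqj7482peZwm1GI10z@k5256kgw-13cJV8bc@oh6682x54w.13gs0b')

['yvqj', 'gw', '-13', 'c@oh', '4w', '.13', '']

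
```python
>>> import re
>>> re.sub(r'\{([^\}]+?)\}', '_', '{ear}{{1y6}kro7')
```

Matches: at [0:5] → '{ear}'; at [5:11] → '{{1y6}'.
Every occurrence is swapped for '_'.

'__kro7'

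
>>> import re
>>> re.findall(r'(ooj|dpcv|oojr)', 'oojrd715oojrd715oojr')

['ooj', 'ooj', 'ooj']

Branches in `(...|...)` are attempted left-to-right; the first branch that allows the whole pattern to succeed is taken.
Walking the string: at [0:3] match 'ooj', group 1 = 'ooj'; at [8:11] match 'ooj', group 1 = 'ooj'; at [16:19] match 'ooj', group 1 = 'ooj'.
One capturing group, so `findall` returns just the captured substring from each match — 3 in all.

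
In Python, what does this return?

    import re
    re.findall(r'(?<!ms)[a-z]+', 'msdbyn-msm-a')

`(?!…)`/`(?<!…)` only lets a position through if the neighbouring text does NOT match; no characters are consumed.
Matches: at [0:6] → 'msdbyn'; at [7:10] → 'msm'; at [11:12] → 'a'.
Since nothing is captured, `findall` lists the 3 matched substrings directly.

['msdbyn', 'msm', 'a']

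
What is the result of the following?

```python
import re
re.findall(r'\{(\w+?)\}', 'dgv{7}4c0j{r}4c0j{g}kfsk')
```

Walking the string: at [3:6] match '{7}', group 1 = '7'; at [10:13] match '{r}', group 1 = 'r'; at [17:20] match '{g}', group 1 = 'g'.
`findall` collects group 1 from each match (3 total).

['7', 'r', 'g']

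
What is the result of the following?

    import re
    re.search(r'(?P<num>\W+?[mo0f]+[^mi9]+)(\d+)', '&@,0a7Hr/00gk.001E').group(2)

This matches one or more of a non-word character (lazy), then one or more of one of [mo0f], then one or more of any character except [mi9] (captured as 'num'); then one or more of a digit (captured).
`re.search` tries every starting position until one works.
The match spans [0:17] → '&@,0a7Hr/00gk.001'.
Captured: group 1 = '&@,0a7Hr/00gk.00', group 2 = '1'.

'1'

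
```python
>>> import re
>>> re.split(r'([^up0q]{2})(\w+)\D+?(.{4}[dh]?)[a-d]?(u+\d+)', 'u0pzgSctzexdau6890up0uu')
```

['u0p', 'zg', 'Sct', 'exda', 'u6890', 'up0uu']

The pattern matches exactly 2 of any character except [up0q] (captured); then one or more of a word character (captured); then one or more of a non-digit (lazy); then exactly 4 of any character, then optionally one of [dh] (captured); then optionally a character in [a-d]; then one or more of the literal 'u', then one or more of a digit (captured).
Matches to split on: at [3:18] → 'zgSctzexdau6890'.
`re.split` interleaves the captured-group text with the surrounding fragments.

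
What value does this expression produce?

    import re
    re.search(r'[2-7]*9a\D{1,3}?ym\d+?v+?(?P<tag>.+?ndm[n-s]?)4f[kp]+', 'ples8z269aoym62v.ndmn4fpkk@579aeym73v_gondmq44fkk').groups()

('.ndmn',)

This matches zero or more of a character in [2-7], then the literal '9a', then 1 to 3 of a non-digit (lazy); then the literal 'ym', then one or more of a digit (lazy), then one or more of a literal 'v' (lazy); then one or more of any character (lazy), then the literal 'ndm', then optionally a character in [n-s] (captured as 'tag'); then the literal '4f', then one or more of one of [kp].
`search` walks the string left to right and returns the first match it finds.
The match spans [6:26] → '269aoym62v.ndmn4fpkk'.
Captured: group 1 = '.ndmn'.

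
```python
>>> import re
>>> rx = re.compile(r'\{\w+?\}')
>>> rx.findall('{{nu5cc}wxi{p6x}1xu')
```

['{nu5cc}', '{p6x}']

With no groups in the pattern, `findall` gives back each whole match — 2 here.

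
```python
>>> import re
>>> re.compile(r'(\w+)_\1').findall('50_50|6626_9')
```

['50']

`\1` has to match the exact text group 1 already captured.
Walking the string: at [0:5] match '50_50', group 1 = '50'.
`findall` collects group 1 from the one match (1 total).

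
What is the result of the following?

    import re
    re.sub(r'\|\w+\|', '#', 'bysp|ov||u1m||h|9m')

'bysp###9m'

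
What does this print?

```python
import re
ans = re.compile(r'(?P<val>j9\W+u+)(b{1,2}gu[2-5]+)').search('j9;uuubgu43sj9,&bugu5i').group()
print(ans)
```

j9;uuubgu43

The pattern matches the literal 'j9', then one or more of a non-word character, then one or more of the literal 'u' (captured as 'val'); then 1 to 2 of a literal 'b', then the literal 'gu', then one or more of a character in [2-5] (captured).
`re.search` scans for the first position where the pattern succeeds.
The match spans [0:11] → 'j9;uuubgu43'.
Captured: group 1 = 'j9;uuu', group 2 = 'bgu43'.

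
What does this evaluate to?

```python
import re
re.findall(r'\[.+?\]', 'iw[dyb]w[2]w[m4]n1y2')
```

With the lazy modifier that quantifier settles for the fewest repetitions that let the rest of the pattern succeed (the atoms after it are unaffected and can still be greedy).
Scanning left to right: at [2:7] → '[dyb]'; at [8:11] → '[2]'; at [12:16] → '[m4]'.
`findall` yields the raw match text (3 of them) because the pattern has no groups.

['[dyb]', '[2]', '[m4]']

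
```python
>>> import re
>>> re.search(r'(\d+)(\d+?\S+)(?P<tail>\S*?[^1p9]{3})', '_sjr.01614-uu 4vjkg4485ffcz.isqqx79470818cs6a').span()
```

This matches one or more of a digit (captured); then one or more of a digit (lazy), then one or more of a non-whitespace character (captured); then zero or more of a non-whitespace character (lazy), then exactly 3 of any character except [1p9] (captured as 'tail').
`search` walks the string left to right and returns the first match it finds.
The match spans [5:16] → '01614-uu 4v'.
Captured: group 1 = '0161', group 2 = '4-uu', group 3 = ' 4v'.

(5, 16)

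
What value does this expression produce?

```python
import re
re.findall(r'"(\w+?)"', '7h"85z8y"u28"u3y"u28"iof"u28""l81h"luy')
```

Walking the string: at [2:9] match '"85z8y"', group 1 = '85z8y'; at [12:17] match '"u3y"', group 1 = 'u3y'; at [20:25] match '"iof"', group 1 = 'iof'; at [29:35] match '"l81h"', group 1 = 'l81h'.
With a single group, `findall` returns only what that group captured — 4 items.

['85z8y', 'u3y', 'iof', 'l81h']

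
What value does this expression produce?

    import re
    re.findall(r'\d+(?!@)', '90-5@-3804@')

['90', '380']

`(?!…)`/`(?<!…)` only lets a position through if the neighbouring text does NOT match; no characters are consumed.
`findall` yields the raw match text (2 of them) because the pattern has no groups.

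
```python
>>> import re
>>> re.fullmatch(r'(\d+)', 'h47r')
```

None

This matches one or more of a digit (captured).
`fullmatch` succeeds only if the pattern covers the string from start to end.
Here the pattern can't cover the whole string, so the call returns None.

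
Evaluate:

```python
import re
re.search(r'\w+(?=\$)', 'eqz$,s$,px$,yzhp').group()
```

'eqz'

The positive lookaround only admits positions where the adjacent text matches; those characters stay outside the span.
Unlike `match`, `search` isn't anchored — it looks for the pattern anywhere in the string.
The match spans [0:3] → 'eqz'.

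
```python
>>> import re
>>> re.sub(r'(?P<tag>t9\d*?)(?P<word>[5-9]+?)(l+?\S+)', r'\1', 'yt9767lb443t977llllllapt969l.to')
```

Pattern: the literal 't9', then zero or more of a digit (lazy) (captured as 'tag'); then one or more of a character in [5-9] (lazy) (captured as 'word'); then one or more of a literal 'l' (lazy), then one or more of a non-whitespace character (captured).
A non-greedy quantifier consumes as few characters as it can — just enough that the remainder of the pattern still matches from where it stops; whatever follows it matches normally.
Matches: at [1:31] → 't9767lb443t977llllllapt969l.to'.
Each match is replaced using the text its own group 1 captured.

'yt9'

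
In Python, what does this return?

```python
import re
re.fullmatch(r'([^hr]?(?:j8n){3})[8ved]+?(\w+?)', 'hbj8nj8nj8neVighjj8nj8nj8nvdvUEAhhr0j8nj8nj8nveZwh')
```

None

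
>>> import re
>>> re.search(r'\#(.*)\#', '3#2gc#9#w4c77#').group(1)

'2gc#9#w4c77'

The match spans [1:14] → '#2gc#9#w4c77#'.
Captured: group 1 = '2gc#9#w4c77'.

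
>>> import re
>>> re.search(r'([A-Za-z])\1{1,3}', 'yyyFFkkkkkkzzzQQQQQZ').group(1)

'y'

`\1` is not a pattern — it's the concrete string captured by group 1, re-applied verbatim.
Unlike `match`, `search` isn't anchored — it looks for the pattern anywhere in the string.
The match spans [0:3] → 'yyy'.
Captured: group 1 = 'y'.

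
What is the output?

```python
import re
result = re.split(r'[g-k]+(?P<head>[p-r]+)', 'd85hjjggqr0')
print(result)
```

Pattern: one or more of a character in [g-k]; then one or more of a character in [p-r] (captured as 'head').
Matches to split on: at [3:10] → 'hjjggqr'.
`re.split` interleaves the captured-group text with the surrounding fragments.

['d85', 'qr', '0']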